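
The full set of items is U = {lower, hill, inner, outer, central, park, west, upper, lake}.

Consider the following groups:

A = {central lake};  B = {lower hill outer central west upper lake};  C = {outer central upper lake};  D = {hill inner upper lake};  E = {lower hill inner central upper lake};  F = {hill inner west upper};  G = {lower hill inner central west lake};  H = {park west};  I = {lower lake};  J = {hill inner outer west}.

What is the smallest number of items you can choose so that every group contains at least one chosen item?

2

Take T = {west, lake}. Each listed group contains at least one of these, so T is a hitting set of size 2.
The groups E, H are pairwise disjoint, so any hitting set needs a separate item for each — at least 2. Hence 2 is optimal.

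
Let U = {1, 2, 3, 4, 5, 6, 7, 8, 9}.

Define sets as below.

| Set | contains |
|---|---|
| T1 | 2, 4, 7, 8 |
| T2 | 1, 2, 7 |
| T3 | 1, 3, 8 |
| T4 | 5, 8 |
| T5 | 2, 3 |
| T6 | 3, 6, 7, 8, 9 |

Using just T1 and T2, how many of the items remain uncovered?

Union of T1, T2 = {1, 2, 4, 7, 8}.
Not covered: 3, 5, 6, 9 — 4 items.

4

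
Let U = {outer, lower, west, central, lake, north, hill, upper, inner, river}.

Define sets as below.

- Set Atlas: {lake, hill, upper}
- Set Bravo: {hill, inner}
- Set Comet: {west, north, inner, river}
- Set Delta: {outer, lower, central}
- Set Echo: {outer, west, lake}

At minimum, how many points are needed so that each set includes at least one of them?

3

The 3 points {outer, hill, inner} hit every set.
The sets Atlas, Comet, Delta are pairwise disjoint, so any hitting set needs a separate point for each — at least 3. Hence 3 is optimal.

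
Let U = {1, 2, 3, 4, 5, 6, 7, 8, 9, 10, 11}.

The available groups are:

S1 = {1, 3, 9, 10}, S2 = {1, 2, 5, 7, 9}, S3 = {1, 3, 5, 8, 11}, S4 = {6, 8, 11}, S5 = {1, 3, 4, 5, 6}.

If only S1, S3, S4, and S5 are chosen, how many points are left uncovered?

Union of S1, S3, S4, S5 = {1, 3, 4, 5, 6, 8, 9, 10, 11}.
Not covered: 2, 7 — 2 points.

2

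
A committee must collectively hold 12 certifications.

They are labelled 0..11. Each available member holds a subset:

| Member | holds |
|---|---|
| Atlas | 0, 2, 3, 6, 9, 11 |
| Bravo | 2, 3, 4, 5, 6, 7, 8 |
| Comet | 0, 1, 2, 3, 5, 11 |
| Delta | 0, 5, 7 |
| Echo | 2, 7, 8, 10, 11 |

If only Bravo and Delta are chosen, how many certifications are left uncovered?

4

Union of Bravo, Delta = {0, 2, 3, 4, 5, 6, 7, 8}.
Not covered: 1, 9, 10, 11 — 4 certifications.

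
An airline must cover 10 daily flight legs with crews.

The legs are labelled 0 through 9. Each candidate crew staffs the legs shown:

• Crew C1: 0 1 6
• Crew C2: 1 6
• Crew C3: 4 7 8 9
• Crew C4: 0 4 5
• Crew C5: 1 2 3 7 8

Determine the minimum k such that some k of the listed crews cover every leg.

Take {C1, C3, C4, C5}. Their union is {0, 1, 2, 3, 4, 5, 6, 7, 8, 9}, which is all 10 legs.
No 3 of the 5 crews cover everything (all 10 combinations miss at least one leg), so 4 is optimal.

4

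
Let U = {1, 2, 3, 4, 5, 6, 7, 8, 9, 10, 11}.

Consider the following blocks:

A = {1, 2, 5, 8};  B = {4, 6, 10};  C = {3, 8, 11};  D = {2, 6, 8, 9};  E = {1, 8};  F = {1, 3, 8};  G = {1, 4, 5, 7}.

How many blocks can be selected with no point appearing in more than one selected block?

2

B, E are pairwise disjoint (B={4,6,10}; E={1,8}).
Every remaining block overlaps one of these, and no 3 of the listed blocks are pairwise disjoint, so 2 is the maximum.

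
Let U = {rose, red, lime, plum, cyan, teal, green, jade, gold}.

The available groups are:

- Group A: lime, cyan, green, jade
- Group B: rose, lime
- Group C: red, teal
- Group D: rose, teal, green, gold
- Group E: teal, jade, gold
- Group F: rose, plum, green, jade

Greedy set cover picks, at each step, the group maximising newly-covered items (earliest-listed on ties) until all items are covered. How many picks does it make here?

4

Greedy: pick A (covers 4 new) → pick D (covers 3 new) → pick C (covers 1 new) → pick F (covers 1 new). Total picks: 4.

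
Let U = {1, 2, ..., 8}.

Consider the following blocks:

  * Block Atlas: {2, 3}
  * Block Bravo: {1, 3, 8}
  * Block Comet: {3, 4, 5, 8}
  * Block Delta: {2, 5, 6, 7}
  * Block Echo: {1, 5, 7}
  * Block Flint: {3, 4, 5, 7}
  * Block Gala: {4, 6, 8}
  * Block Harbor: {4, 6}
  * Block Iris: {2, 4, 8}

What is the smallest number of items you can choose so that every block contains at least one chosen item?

3

The 3 items {3, 4, 5} hit every block.
The blocks Atlas, Echo, Harbor are pairwise disjoint, so any hitting set needs a separate item for each — at least 3. Hence 3 is optimal.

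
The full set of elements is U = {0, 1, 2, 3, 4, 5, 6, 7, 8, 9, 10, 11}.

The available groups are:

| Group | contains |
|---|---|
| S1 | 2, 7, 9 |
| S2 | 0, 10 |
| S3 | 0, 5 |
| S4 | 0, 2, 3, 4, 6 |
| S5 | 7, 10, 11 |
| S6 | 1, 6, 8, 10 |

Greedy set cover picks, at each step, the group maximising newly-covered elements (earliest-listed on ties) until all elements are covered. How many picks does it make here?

Greedy: pick S4 (covers 5 new) → pick S5 (covers 3 new) → pick S6 (covers 2 new) → pick S1 (covers 1 new) → pick S3 (covers 1 new). Total picks: 5.

5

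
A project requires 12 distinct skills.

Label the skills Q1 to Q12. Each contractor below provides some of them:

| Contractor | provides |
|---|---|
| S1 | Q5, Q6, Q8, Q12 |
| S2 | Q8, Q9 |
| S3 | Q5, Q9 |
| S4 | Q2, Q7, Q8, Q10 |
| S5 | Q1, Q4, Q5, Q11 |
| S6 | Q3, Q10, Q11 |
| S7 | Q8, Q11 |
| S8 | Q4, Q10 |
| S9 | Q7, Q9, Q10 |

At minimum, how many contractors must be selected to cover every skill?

Take {S1, S4, S5, S6, S9}. Their union is {Q1, Q2, Q3, Q4, Q5, Q6, Q7, Q8, Q9, Q10, Q11, Q12}, which is all 12 skills.
No 4 of the 9 contractors cover everything (all 126 combinations miss at least one skill), so 5 is optimal.

5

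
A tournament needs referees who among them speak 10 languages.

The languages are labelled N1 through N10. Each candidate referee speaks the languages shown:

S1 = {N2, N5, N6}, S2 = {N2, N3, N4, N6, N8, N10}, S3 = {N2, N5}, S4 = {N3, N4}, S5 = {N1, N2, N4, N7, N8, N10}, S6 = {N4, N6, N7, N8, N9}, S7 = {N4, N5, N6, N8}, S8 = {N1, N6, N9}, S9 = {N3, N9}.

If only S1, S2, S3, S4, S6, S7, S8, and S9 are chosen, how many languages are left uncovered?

Union of S1, S2, S3, S4, S6, S7, S8, S9 = {N1, N2, N3, N4, N5, N6, N7, N8, N9, N10} — that's every language, so 0 are uncovered.

0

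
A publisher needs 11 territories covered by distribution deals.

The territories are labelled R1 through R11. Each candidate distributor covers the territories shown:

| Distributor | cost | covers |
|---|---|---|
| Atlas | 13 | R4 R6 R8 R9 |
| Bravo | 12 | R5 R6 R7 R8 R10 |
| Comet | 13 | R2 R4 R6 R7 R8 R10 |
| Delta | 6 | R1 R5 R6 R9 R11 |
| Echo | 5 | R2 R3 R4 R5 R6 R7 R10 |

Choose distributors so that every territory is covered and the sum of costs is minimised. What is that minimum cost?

Bravo, Delta, Echo together cover every territory (Bravo ∪ Delta ∪ Echo = {R1, R2, R3, R4, R5, R6, R7, R8, R9, R10, R11}); total cost 12 + 6 + 5 = 23.
No covering selection has total cost below 23.

23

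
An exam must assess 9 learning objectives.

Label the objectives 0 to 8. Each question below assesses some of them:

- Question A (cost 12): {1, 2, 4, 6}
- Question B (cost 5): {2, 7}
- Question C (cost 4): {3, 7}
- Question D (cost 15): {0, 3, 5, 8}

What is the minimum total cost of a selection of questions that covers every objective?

A, C, D together cover every objective (A ∪ C ∪ D = {0, 1, 2, 3, 4, 5, 6, 7, 8}); total cost 12 + 4 + 15 = 31.
No covering selection has total cost below 31.

31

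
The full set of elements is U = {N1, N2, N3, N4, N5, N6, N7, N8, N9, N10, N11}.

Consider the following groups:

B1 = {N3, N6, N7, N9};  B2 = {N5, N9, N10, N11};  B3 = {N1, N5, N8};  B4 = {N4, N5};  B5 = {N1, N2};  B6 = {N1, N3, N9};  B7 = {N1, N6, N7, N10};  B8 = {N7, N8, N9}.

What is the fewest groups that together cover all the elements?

5

Take {B1, B2, B4, B5, B8}. Their union is {N1, N2, N3, N4, N5, N6, N7, N8, N9, N10, N11}, which is all 11 elements.
No 4 of the 8 groups cover everything (all 70 combinations miss at least one element), so 5 is optimal.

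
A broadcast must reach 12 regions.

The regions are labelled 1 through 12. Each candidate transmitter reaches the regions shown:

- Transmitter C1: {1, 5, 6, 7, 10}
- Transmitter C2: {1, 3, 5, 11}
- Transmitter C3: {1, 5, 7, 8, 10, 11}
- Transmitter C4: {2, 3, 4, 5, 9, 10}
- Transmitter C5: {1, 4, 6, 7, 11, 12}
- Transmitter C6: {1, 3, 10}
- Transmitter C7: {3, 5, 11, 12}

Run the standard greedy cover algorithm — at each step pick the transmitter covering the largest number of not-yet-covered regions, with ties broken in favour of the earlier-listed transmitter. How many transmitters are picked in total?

Greedy: pick C3 (covers 6 new) → pick C4 (covers 4 new) → pick C5 (covers 2 new). Total picks: 3.

3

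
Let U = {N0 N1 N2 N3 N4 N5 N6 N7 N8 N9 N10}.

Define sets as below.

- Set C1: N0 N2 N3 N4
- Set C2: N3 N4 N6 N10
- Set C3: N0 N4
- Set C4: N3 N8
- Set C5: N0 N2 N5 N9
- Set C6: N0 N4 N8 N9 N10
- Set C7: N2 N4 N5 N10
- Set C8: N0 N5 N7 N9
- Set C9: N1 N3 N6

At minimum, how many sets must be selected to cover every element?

C4, C7, C8, and C9 cover everything between them: the union {N0, N1, N2, N3, N4, N5, N6, N7, N8, N9, N10} is all of U.
No 3 of the 9 sets cover everything (all 84 combinations miss at least one element), so 4 is optimal.

4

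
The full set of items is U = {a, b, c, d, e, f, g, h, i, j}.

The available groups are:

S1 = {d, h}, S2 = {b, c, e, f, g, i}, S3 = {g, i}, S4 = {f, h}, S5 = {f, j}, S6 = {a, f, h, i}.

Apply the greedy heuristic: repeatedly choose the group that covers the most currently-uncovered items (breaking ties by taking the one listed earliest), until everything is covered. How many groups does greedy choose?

4

Greedy: pick S2 (covers 6 new) → pick S1 (covers 2 new) → pick S5 (covers 1 new) → pick S6 (covers 1 new). Total picks: 4.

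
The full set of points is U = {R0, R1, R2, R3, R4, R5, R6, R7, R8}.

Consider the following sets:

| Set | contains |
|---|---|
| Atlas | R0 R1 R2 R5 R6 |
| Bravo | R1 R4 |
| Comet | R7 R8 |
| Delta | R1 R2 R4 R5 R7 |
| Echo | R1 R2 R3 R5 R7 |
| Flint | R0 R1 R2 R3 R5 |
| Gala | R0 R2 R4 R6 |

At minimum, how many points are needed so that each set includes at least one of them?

3

H = {R1, R4, R8} meets every set (each contains at least one member of H), and |H| = 3.
No choice of 2 points meets every set, so 3 is the minimum.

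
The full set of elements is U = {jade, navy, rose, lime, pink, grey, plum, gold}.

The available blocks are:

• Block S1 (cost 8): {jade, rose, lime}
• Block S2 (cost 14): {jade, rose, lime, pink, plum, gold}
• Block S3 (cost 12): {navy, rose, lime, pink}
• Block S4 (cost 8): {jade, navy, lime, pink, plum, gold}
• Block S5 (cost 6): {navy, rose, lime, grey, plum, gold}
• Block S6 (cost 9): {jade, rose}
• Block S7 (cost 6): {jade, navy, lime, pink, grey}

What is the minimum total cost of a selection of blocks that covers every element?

12

S5, S7 together cover every element (S5 ∪ S7 = {jade, navy, rose, lime, pink, grey, plum, gold}); total cost 6 + 6 = 12.
No covering selection has total cost below 12.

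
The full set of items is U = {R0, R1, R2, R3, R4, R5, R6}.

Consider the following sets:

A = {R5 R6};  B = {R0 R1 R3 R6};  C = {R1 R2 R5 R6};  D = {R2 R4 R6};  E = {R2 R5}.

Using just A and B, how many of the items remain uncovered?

2

Union of A, B = {R0, R1, R3, R5, R6}.
Not covered: R2, R4 — 2 items.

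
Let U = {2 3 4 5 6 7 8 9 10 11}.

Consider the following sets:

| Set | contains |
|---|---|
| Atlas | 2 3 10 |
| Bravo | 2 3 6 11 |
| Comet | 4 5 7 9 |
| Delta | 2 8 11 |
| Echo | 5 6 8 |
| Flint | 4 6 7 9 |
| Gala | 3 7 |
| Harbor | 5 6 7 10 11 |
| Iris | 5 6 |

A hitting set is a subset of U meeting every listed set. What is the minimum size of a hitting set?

H = {2, 5, 7} meets every set (each contains at least one member of H), and |H| = 3.
The sets Delta, Gala, Iris are pairwise disjoint, so any hitting set needs a separate element for each — at least 3. Hence 3 is optimal.

3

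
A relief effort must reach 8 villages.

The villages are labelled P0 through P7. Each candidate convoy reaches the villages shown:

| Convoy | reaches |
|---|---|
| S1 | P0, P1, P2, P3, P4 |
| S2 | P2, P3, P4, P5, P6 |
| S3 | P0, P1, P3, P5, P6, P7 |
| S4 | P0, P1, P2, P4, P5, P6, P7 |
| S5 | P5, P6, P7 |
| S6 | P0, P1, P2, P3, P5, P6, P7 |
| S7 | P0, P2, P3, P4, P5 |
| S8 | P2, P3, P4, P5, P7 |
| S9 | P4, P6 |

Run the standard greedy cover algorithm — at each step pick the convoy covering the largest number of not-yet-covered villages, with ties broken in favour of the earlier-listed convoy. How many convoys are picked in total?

Greedy: pick S4 (covers 7 new) → pick S1 (covers 1 new). Total picks: 2.

2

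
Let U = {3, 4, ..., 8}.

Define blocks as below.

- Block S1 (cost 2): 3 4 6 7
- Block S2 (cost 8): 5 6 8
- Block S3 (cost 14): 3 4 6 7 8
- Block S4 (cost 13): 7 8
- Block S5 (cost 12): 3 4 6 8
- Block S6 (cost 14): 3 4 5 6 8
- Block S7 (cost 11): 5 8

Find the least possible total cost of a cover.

10

S1, S2 together cover every item (S1 ∪ S2 = {3, 4, 5, 6, 7, 8}); total cost 2 + 8 = 10.
No covering selection has total cost below 10.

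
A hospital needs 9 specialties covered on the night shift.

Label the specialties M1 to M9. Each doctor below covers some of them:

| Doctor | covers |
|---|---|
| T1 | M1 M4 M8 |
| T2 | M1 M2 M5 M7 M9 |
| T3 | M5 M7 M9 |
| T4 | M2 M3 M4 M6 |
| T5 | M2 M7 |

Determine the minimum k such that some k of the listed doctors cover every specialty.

Take {T1, T2, T4}. Their union is {M1, M2, M3, M4, M5, M6, M7, M8, M9}, which is all 9 specialties.
Only T4 contains M3, so T4 is forced; the remaining 5 specialties need at least 2 more doctors (each remaining doctor adds at most 4) — so at least 3 doctors are needed, and 3 is optimal.

3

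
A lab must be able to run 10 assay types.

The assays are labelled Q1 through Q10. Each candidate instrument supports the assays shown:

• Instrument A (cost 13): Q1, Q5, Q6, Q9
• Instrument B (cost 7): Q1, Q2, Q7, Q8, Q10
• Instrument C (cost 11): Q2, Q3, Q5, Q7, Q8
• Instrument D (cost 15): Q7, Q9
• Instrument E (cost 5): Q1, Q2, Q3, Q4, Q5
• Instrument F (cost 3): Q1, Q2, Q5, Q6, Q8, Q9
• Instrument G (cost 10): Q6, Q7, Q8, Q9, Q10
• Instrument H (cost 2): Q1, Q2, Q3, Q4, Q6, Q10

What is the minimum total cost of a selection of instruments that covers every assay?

B, F, H together cover every assay (B ∪ F ∪ H = {Q1, Q2, Q3, Q4, Q5, Q6, Q7, Q8, Q9, Q10}); total cost 7 + 3 + 2 = 12.
No covering selection has total cost below 12.

12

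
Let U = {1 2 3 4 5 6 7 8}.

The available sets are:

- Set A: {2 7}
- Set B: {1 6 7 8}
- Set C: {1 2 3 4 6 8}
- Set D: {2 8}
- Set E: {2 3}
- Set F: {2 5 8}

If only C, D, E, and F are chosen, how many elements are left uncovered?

Union of C, D, E, F = {1, 2, 3, 4, 5, 6, 8}.
Not covered: 7 — 1 element.

1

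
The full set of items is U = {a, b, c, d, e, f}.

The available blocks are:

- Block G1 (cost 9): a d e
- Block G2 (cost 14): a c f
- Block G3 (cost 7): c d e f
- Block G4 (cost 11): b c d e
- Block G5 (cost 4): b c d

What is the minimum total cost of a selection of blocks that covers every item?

G1, G3, G5 together cover every item (G1 ∪ G3 ∪ G5 = {a, b, c, d, e, f}); total cost 9 + 7 + 4 = 20.
No covering selection has total cost below 20.

20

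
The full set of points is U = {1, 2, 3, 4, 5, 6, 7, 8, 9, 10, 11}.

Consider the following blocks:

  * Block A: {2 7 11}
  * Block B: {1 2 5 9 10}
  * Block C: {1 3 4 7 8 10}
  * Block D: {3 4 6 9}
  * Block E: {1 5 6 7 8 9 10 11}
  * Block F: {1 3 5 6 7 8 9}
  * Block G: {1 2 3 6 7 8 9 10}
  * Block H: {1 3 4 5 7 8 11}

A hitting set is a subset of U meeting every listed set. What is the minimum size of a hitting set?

2

Take T = {7, 9}. Each listed block contains at least one of these, so T is a hitting set of size 2.
The blocks A, D are pairwise disjoint, so any hitting set needs a separate point for each — at least 2. Hence 2 is optimal.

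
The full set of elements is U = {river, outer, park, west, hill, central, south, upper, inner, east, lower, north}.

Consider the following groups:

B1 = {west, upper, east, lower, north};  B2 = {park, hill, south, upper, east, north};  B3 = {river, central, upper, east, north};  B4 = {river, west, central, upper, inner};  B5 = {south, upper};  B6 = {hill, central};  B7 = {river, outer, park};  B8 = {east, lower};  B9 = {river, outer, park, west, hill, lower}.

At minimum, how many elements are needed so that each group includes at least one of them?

The 4 elements {river, hill, upper, lower} hit every group.
The groups B5, B6, B7, B8 are pairwise disjoint, so any hitting set needs a separate element for each — at least 4. Hence 4 is optimal.

4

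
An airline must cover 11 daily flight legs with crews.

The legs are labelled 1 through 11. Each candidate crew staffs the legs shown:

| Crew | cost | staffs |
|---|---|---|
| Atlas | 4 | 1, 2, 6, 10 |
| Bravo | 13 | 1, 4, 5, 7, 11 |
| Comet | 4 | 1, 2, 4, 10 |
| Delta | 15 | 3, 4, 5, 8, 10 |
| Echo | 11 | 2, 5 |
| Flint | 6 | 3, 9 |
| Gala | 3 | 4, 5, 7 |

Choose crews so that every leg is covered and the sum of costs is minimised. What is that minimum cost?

Atlas, Bravo, Delta, Flint together cover every leg (Atlas ∪ Bravo ∪ Delta ∪ Flint = {1, 2, 3, 4, 5, 6, 7, 8, 9, 10, 11}); total cost 4 + 13 + 15 + 6 = 38.
The greedy pick Atlas, Gala, Flint, Bravo, Delta costs 41; no covering selection beats 38.

38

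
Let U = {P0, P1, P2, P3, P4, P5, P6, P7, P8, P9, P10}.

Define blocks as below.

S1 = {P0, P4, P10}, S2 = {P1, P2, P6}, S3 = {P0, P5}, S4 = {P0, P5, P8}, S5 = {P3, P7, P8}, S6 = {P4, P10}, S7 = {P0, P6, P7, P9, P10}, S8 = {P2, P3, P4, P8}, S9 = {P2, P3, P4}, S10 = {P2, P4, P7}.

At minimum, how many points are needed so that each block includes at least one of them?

H = {P0, P1, P3, P4} meets every block (each contains at least one member of H), and |H| = 4.
The blocks S2, S3, S5, S6 are pairwise disjoint, so any hitting set needs a separate point for each — at least 4. Hence 4 is optimal.

4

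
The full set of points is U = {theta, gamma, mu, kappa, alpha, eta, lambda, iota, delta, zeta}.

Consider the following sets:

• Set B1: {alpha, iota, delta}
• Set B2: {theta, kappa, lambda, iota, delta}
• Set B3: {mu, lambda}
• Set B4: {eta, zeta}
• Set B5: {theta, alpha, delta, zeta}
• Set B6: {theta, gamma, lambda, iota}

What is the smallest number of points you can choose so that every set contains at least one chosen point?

H = {lambda, iota, zeta} meets every set (each contains at least one member of H), and |H| = 3.
The sets B1, B3, B4 are pairwise disjoint, so any hitting set needs a separate point for each — at least 3. Hence 3 is optimal.

3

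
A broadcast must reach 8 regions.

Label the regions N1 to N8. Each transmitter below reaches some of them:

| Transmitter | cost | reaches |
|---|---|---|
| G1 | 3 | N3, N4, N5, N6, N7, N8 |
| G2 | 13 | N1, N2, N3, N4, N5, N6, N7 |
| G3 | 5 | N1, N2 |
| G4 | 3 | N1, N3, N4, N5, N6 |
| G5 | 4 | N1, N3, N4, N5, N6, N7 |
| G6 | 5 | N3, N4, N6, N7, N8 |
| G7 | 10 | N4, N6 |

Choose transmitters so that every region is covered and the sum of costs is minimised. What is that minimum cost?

8

G1, G3 together cover every region (G1 ∪ G3 = {N1, N2, N3, N4, N5, N6, N7, N8}); total cost 3 + 5 = 8.
No covering selection has total cost below 8.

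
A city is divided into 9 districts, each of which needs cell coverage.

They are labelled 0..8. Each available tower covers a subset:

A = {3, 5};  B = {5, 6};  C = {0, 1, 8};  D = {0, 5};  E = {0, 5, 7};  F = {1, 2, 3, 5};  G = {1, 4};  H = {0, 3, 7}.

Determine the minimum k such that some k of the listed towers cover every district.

Take {B, C, E, F, G}. Their union is {0, 1, 2, 3, 4, 5, 6, 7, 8}, which is all 9 districts.
No 4 of the 8 towers cover everything (all 70 combinations miss at least one district), so 5 is optimal.

5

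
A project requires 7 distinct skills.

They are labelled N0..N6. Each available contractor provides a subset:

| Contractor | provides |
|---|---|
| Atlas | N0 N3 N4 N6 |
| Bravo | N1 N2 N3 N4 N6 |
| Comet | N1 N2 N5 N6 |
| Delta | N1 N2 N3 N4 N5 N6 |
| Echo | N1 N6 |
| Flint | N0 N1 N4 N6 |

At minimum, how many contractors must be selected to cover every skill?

2

Take {Atlas, Delta}. Their union is {N0, N1, N2, N3, N4, N5, N6}, which is all 7 skills.
No single contractor has all 7 skills (the largest, Delta, has 6), so 2 is optimal.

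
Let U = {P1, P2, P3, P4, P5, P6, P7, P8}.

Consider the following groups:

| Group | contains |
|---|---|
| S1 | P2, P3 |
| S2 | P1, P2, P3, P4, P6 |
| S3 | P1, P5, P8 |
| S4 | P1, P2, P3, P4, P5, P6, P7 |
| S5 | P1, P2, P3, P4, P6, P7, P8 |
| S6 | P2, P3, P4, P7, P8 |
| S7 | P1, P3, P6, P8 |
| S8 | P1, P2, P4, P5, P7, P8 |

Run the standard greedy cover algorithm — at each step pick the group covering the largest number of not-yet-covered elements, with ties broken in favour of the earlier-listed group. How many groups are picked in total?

2

Greedy: pick S4 (covers 7 new) → pick S3 (covers 1 new). Total picks: 2.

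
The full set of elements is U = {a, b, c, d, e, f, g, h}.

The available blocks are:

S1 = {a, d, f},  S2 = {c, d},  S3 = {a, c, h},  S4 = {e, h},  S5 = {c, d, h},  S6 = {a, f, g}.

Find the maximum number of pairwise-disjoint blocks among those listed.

3

S2, S4, S6 are pairwise disjoint (S2={c,d}; S4={e,h}; S6={a,f,g}).
Every remaining block overlaps one of these, and no 4 of the listed blocks are pairwise disjoint, so 3 is the maximum.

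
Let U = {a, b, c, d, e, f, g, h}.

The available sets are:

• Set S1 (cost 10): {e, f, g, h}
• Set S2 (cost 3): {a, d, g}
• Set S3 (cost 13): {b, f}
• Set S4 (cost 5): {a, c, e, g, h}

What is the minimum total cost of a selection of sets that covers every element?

21

S2, S3, S4 together cover every element (S2 ∪ S3 ∪ S4 = {a, b, c, d, e, f, g, h}); total cost 3 + 13 + 5 = 21.
No covering selection has total cost below 21.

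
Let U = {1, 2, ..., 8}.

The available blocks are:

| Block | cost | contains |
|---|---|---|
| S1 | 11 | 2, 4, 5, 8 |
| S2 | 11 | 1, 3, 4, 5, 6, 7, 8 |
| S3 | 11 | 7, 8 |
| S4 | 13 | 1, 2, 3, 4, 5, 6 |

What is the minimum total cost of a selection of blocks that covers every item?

S1, S2 together cover every item (S1 ∪ S2 = {1, 2, 3, 4, 5, 6, 7, 8}); total cost 11 + 11 = 22.
No covering selection has total cost below 22.

22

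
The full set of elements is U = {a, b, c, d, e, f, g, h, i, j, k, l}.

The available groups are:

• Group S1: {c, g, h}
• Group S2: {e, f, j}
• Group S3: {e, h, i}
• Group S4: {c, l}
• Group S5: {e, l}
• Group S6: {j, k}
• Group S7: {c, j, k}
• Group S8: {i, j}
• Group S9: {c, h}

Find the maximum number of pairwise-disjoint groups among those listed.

3

S1, S5, S6 are pairwise disjoint (S1={c,g,h}; S5={e,l}; S6={j,k}).
Every remaining group overlaps one of these, and no 4 of the listed groups are pairwise disjoint, so 3 is the maximum.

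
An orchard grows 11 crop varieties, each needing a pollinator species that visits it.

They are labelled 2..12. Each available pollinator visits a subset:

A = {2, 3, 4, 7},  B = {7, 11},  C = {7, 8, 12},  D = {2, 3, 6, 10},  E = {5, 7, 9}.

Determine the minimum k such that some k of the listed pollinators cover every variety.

5

Take {A, B, C, D, E}. Their union is {2, 3, 4, 5, 6, 7, 8, 9, 10, 11, 12}, which is all 11 varieties.
Only A contains 4, so A is forced; the remaining 7 varieties need at least 4 more pollinators (each remaining pollinator adds at most 2) — so at least 5 pollinators are needed, and 5 is optimal.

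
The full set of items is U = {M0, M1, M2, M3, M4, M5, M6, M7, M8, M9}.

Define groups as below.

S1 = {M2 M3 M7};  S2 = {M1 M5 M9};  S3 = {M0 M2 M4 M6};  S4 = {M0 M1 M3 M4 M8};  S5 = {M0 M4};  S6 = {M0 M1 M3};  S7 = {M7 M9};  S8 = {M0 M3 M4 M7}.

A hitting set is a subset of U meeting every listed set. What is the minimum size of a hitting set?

H = {M0, M5, M7} meets every group (each contains at least one member of H), and |H| = 3.
The groups S1, S2, S5 are pairwise disjoint, so any hitting set needs a separate item for each — at least 3. Hence 3 is optimal.

3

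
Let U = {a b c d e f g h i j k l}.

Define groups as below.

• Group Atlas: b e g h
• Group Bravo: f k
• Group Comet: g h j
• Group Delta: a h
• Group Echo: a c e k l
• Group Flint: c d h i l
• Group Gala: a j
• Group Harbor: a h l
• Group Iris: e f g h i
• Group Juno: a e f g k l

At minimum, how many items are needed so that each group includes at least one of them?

T = {a, f, h} meets every group (each contains at least one member of T), and |T| = 3.
The groups Atlas, Bravo, Gala are pairwise disjoint, so any hitting set needs a separate item for each — at least 3. Hence 3 is optimal.

3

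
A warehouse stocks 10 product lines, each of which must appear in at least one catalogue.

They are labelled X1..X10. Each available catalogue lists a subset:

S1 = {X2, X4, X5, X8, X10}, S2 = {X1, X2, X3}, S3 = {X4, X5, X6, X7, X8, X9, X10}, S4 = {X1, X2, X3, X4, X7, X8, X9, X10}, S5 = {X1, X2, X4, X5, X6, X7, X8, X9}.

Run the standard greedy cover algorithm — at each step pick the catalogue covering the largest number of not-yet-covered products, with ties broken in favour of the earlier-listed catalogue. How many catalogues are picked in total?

2

Greedy: pick S4 (covers 8 new) → pick S3 (covers 2 new). Total picks: 2.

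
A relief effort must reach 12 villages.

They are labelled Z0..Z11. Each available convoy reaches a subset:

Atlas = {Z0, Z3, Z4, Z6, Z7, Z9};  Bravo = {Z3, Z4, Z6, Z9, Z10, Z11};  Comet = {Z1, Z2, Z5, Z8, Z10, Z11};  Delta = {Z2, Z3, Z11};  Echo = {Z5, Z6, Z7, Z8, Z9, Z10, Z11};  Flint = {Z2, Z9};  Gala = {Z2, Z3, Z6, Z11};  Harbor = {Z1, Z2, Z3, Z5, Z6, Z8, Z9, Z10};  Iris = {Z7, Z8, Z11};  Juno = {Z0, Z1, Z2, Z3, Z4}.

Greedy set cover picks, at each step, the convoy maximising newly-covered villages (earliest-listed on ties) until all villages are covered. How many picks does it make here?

Greedy: pick Harbor (covers 8 new) → pick Atlas (covers 3 new) → pick Bravo (covers 1 new). Total picks: 3.
(The true minimum cover uses only 2 convoys, so greedy is not optimal here.)

3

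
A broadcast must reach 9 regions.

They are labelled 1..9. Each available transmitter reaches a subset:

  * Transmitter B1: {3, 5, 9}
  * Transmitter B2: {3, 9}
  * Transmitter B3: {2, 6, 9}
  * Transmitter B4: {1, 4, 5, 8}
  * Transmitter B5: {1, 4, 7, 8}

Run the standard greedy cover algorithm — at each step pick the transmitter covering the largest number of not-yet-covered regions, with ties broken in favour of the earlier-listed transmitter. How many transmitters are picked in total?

Greedy: pick B4 (covers 4 new) → pick B3 (covers 3 new) → pick B1 (covers 1 new) → pick B5 (covers 1 new). Total picks: 4.
(The true minimum cover uses only 3 transmitters, so greedy is not optimal here.)

4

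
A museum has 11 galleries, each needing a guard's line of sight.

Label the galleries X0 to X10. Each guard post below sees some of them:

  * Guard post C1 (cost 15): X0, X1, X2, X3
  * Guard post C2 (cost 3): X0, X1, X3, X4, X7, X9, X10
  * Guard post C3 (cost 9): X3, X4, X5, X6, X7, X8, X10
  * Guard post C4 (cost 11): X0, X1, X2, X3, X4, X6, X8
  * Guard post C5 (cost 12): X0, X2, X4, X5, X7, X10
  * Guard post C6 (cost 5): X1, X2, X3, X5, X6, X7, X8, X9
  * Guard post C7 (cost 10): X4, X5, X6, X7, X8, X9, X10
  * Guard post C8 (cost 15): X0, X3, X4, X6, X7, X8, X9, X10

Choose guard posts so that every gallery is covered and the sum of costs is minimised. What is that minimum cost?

8

C2, C6 together cover every gallery (C2 ∪ C6 = {X0, X1, X2, X3, X4, X5, X6, X7, X8, X9, X10}); total cost 3 + 5 = 8.
No covering selection has total cost below 8.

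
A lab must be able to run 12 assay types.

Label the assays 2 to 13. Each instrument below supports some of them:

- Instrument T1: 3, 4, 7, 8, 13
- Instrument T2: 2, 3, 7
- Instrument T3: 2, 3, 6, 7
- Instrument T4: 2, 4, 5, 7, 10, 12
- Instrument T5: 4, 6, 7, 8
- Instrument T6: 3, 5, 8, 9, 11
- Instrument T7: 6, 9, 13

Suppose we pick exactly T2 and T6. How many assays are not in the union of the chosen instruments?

5

Union of T2, T6 = {2, 3, 5, 7, 8, 9, 11}.
Not covered: 4, 6, 10, 12, 13 — 5 assays.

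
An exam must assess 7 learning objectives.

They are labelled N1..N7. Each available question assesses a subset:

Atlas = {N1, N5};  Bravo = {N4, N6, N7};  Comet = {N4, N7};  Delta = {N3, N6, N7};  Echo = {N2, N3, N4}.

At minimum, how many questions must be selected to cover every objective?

Take {Atlas, Bravo, Echo}. Their union is {N1, N2, N3, N4, N5, N6, N7}, which is all 7 objectives.
Each question has at most 3 objectives, and 2·3 = 6 < 7 — so at least 3 questions are needed, and 3 is optimal.

3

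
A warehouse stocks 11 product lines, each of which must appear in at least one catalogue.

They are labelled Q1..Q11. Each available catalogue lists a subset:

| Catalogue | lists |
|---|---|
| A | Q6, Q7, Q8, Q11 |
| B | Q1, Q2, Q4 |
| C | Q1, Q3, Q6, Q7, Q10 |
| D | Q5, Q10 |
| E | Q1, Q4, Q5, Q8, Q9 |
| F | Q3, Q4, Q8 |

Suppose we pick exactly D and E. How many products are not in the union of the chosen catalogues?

5

Union of D, E = {Q1, Q4, Q5, Q8, Q9, Q10}.
Not covered: Q2, Q3, Q6, Q7, Q11 — 5 products.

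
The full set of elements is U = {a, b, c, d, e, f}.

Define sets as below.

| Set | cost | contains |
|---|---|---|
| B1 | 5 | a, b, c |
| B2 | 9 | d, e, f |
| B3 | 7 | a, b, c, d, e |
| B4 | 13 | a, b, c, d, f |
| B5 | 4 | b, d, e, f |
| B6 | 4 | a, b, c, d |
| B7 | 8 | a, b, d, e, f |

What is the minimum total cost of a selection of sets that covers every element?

B5, B6 together cover every element (B5 ∪ B6 = {a, b, c, d, e, f}); total cost 4 + 4 = 8.
No covering selection has total cost below 8.

8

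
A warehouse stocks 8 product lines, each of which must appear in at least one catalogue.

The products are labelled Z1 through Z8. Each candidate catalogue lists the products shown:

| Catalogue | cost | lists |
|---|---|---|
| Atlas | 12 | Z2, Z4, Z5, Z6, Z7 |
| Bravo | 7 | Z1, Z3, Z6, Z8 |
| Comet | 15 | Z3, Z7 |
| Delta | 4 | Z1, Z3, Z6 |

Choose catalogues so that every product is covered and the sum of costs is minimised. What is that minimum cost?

Atlas, Bravo together cover every product (Atlas ∪ Bravo = {Z1, Z2, Z3, Z4, Z5, Z6, Z7, Z8}); total cost 12 + 7 = 19.
The greedy pick Delta, Atlas, Bravo costs 23; no covering selection beats 19.

19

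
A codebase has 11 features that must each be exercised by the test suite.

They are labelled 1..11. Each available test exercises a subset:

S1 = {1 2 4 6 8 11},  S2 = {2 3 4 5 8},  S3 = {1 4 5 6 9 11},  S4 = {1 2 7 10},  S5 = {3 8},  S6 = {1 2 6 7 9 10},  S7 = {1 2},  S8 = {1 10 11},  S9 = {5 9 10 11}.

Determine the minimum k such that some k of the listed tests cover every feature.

S2 and S6 and S8 together: S2 ∪ S6 ∪ S8 = {1, 2, 3, 4, 5, 6, 7, 8, 9, 10, 11} — every feature is covered.
No 2 of the 9 tests cover everything (all 36 combinations miss at least one feature), so 3 is optimal.

3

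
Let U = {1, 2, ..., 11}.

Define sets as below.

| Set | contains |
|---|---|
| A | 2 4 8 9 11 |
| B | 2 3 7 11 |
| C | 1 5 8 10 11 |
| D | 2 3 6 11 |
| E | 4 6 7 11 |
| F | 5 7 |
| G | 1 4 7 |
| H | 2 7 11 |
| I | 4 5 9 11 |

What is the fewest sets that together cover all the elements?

4

A and C and D and H together: A ∪ C ∪ D ∪ H = {1, 2, 3, 4, 5, 6, 7, 8, 9, 10, 11} — every element is covered.
No 3 of the 9 sets cover everything (all 84 combinations miss at least one element), so 4 is optimal.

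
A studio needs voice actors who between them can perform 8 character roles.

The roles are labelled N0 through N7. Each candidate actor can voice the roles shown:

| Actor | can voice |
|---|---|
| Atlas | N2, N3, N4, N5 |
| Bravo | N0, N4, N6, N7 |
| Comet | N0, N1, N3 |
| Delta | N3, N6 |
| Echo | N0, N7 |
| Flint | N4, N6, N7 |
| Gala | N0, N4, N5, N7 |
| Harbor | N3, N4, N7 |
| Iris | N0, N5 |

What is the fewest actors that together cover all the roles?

Atlas and Comet and Flint together: Atlas ∪ Comet ∪ Flint = {N0, N1, N2, N3, N4, N5, N6, N7} — every role is covered.
Only Comet contains N1, so Comet is forced; the remaining 5 roles need at least 2 more actors (each remaining actor adds at most 3) — so at least 3 actors are needed, and 3 is optimal.

3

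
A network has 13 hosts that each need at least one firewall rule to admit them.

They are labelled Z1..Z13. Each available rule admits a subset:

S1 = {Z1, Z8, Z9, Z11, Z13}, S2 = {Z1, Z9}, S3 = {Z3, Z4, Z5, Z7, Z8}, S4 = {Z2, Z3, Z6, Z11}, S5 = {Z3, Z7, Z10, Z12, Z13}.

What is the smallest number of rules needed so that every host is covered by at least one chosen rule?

Take {S1, S3, S4, S5}. Their union is {Z1, Z2, Z3, Z4, Z5, Z6, Z7, Z8, Z9, Z10, Z11, Z12, Z13}, which is all 13 hosts.
Only S4 contains Z2, so S4 is forced; the remaining 9 hosts need at least 3 more rules (each remaining rule adds at most 4) — so at least 4 rules are needed, and 4 is optimal.

4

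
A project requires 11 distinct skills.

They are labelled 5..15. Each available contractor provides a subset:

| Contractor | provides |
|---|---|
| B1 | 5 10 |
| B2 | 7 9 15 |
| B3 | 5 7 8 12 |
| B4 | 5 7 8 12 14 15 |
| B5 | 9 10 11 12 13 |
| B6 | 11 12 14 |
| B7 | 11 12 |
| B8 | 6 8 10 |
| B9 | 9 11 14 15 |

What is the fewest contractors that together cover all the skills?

Take {B4, B5, B8}. Their union is {5, 6, 7, 8, 9, 10, 11, 12, 13, 14, 15}, which is all 11 skills.
Only B8 contains 6, so B8 is forced; the remaining 8 skills need at least 2 more contractors (each remaining contractor adds at most 5) — so at least 3 contractors are needed, and 3 is optimal.

3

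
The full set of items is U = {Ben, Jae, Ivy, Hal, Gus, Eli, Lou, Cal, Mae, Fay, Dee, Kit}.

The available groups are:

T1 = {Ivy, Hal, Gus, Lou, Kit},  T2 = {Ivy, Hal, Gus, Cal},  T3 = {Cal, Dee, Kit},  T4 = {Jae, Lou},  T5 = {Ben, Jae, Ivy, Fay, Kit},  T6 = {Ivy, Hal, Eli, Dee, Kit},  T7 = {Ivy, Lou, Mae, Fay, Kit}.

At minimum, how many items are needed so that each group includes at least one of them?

Take H = {Jae, Ivy, Cal}. Each listed group contains at least one of these, so H is a hitting set of size 3.
No choice of 2 items meets every group, so 3 is the minimum.

3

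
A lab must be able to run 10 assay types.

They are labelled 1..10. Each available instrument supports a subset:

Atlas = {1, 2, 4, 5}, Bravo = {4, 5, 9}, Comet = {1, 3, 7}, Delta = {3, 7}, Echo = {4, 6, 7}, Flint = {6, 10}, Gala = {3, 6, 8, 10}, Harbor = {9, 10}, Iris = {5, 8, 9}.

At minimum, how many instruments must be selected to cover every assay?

4

Take {Atlas, Comet, Gala, Iris}. Their union is {1, 2, 3, 4, 5, 6, 7, 8, 9, 10}, which is all 10 assays.
No 3 of the 9 instruments cover everything (all 84 combinations miss at least one assay), so 4 is optimal.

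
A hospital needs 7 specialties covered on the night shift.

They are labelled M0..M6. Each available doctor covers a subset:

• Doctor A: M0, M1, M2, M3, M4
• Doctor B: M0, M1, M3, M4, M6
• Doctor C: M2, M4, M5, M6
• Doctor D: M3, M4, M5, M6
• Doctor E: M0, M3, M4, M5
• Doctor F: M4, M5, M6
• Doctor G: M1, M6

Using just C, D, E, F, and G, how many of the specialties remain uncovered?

Union of C, D, E, F, G = {M0, M1, M2, M3, M4, M5, M6} — that's every specialty, so 0 are uncovered.

0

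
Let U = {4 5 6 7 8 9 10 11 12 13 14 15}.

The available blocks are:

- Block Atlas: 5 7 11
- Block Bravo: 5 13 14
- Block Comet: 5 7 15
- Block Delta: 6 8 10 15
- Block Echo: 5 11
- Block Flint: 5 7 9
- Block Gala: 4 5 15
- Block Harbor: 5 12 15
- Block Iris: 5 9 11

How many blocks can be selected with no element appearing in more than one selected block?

2

Delta, Flint are pairwise disjoint (Delta={6,8,10,15}; Flint={5,7,9}).
Every remaining block overlaps one of these, and no 3 of the listed blocks are pairwise disjoint, so 2 is the maximum.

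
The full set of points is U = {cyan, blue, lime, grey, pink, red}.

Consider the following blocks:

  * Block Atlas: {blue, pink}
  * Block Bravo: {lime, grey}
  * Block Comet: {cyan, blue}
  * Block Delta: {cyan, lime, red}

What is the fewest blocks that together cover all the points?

3

Take {Atlas, Bravo, Delta}. Their union is {cyan, blue, lime, grey, pink, red}, which is all 6 points.
Only Bravo contains grey, so Bravo is forced; the remaining 4 points need at least 2 more blocks (each remaining block adds at most 2) — so at least 3 blocks are needed, and 3 is optimal.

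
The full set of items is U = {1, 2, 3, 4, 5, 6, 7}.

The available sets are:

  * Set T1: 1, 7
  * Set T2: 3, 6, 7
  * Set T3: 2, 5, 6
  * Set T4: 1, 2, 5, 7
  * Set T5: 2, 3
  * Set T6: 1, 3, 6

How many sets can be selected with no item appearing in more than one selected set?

2

T1, T3 are pairwise disjoint (T1={1,7}; T3={2,5,6}).
Every remaining set overlaps one of these, and no 3 of the listed sets are pairwise disjoint, so 2 is the maximum.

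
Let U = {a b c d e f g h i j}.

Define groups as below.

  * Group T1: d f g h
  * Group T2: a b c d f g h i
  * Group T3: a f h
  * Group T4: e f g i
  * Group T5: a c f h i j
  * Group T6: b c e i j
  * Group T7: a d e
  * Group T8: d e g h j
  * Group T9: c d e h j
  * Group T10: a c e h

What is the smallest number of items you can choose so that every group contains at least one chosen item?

T = {e, f} meets every group (each contains at least one member of T), and |T| = 2.
The groups T3, T6 are pairwise disjoint, so any hitting set needs a separate item for each — at least 2. Hence 2 is optimal.

2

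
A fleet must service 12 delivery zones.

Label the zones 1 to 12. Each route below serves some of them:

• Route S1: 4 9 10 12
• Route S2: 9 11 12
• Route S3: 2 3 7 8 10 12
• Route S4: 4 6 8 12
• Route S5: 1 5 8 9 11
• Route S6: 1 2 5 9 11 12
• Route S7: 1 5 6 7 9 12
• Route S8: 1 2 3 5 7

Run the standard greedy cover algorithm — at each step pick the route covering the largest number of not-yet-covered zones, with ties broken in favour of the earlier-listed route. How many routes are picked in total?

3

Greedy: pick S3 (covers 6 new) → pick S5 (covers 4 new) → pick S4 (covers 2 new). Total picks: 3.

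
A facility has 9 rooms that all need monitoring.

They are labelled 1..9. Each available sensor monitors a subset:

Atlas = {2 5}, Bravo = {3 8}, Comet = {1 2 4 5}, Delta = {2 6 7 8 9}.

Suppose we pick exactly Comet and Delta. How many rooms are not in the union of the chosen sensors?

1

Union of Comet, Delta = {1, 2, 4, 5, 6, 7, 8, 9}.
Not covered: 3 — 1 room.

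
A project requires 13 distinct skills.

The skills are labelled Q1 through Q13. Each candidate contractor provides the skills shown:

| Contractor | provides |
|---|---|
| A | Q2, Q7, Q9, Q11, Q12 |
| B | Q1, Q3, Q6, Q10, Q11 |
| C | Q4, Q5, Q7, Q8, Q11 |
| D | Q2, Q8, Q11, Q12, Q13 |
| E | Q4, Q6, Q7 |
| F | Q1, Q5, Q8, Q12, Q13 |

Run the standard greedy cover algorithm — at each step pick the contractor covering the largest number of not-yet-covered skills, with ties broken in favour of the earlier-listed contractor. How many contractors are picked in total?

4

Greedy: pick A (covers 5 new) → pick B (covers 4 new) → pick C (covers 3 new) → pick D (covers 1 new). Total picks: 4.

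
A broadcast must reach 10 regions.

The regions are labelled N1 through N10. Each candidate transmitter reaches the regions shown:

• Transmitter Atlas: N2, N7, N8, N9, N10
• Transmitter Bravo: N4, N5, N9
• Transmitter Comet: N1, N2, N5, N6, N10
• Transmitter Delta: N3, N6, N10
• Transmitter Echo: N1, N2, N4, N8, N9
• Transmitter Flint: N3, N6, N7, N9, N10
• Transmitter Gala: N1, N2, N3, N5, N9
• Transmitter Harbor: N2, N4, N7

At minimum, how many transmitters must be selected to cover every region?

3

Comet and Echo and Flint together: Comet ∪ Echo ∪ Flint = {N1, N2, N3, N4, N5, N6, N7, N8, N9, N10} — every region is covered.
No 2 of the 8 transmitters cover everything (all 28 combinations miss at least one region), so 3 is optimal.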